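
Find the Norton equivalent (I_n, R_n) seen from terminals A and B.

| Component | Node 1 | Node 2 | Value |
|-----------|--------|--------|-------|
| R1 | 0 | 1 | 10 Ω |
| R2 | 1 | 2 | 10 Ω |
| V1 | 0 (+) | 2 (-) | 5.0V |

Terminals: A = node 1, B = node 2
Find the Thévenin equivalent first; then I_n = V_th/R_th and R_n = R_th.
Step 1 — V_th is the open-circuit voltage V_A - V_B (nothing connected across the terminals).
Nodal analysis, taking node 2 as the 0 V reference.
Source V1 fixes V_0 = 5 V.
KCL at each unknown node (sum of currents leaving = 0; resistances in Ω):
  Node 1: (V_1 - 5)/10 + (V_1 - 0)/10 = 0
Collecting terms: 0.2 × V_1 = 0.5  =>  V_1 = 2.5 V
V_th = V_1 - V_2 = 2.5 - 0 = 2.5 V
Step 2 — R_th: zero the source — replace V1 by a short circuit (node 2 merges into node 0) — and find the resistance seen between A (node 1) and B (node 0).
Reduce the network between node 1 (A) and node 0 (B) by series/parallel combination:
  Rp1 = R1 ‖ R2 (parallel, both between nodes 0 and 1) = 1/(1/10 + 1/10) = 5 Ω
R_th = 5 Ω
I_n = V_th/R_th = 2.5/5 = 0.5 A, and R_n = R_th = 5 Ω

Final answer: I_n = 0.5 A, R_n = 5 Ω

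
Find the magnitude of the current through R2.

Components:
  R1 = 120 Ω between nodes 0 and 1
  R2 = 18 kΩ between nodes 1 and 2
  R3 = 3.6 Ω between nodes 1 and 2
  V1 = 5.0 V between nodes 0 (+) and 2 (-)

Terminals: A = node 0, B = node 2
Nodal analysis, taking node 2 as the 0 V reference.
Source V1 fixes V_0 = 5 V.
KCL at each unknown node (sum of currents leaving = 0; resistances in Ω):
  Node 1: (V_1 - 5)/120 + (V_1 - 0)/18000 + (V_1 - 0)/3.6 = 0
Collecting terms: 0.2862 × V_1 = 0.04167  =>  V_1 = 0.1456 V
I_R2 = (V_1 - V_2)/R2 = (0.1456 - 0)/18000 = 0.000008089 A
|I_R2| = 0.000008089 A

Final answer: |I_R2| = 8.089e-06 A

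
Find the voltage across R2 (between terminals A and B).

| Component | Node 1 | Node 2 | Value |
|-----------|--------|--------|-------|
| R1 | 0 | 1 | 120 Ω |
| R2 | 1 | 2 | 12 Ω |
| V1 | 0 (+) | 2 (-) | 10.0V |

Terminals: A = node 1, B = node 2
R1 and R2 are in series across V1 (node 0 → node 1 → node 2), and the output A–B is taken across R2, so this is a voltage divider.
Series current: I = V1/(R1 + R2) = 10/(120 + 12) = 10/132 = 0.07576 A
V_R2 = I × R2 = V1 × R2/(R1 + R2) = 10 × 12/132 = 0.9091 V

Final answer: 0.9091 V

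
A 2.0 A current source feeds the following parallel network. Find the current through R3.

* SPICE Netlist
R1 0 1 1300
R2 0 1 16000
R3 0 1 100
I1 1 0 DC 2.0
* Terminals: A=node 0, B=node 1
All resistors sit directly between nodes 0 and 1, so they are in parallel and share one voltage V; the full source current 2 A splits among them.
1/R_par = 1/1300 + 1/16000 + 1/100 = 0.01083 S  =>  R_par = 92.32 Ω
V = I × R_par = 2 × 92.32 = 184.6 V
I_R3 = V/R3 = 184.6/100 = 1.846 A

Final answer: 1.846 A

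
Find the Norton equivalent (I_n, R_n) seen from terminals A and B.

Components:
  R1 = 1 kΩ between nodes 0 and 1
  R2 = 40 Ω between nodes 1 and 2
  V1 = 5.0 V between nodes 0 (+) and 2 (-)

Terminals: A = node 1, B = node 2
Find the Thévenin equivalent first; then I_n = V_th/R_th and R_n = R_th.
Step 1 — V_th is the open-circuit voltage V_A - V_B (nothing connected across the terminals).
Nodal analysis, taking node 2 as the 0 V reference.
Source V1 fixes V_0 = 5 V.
KCL at each unknown node (sum of currents leaving = 0; resistances in Ω):
  Node 1: (V_1 - 5)/1000 + (V_1 - 0)/40 = 0
Collecting terms: 0.026 × V_1 = 0.005  =>  V_1 = 0.1923 V
V_th = V_1 - V_2 = 0.1923 - 0 = 0.1923 V
Step 2 — R_th: zero the source — replace V1 by a short circuit (node 2 merges into node 0) — and find the resistance seen between A (node 1) and B (node 0).
Reduce the network between node 1 (A) and node 0 (B) by series/parallel combination:
  Rp1 = R1 ‖ R2 (parallel, both between nodes 0 and 1) = 1/(1/1000 + 1/40) = 38.46 Ω
R_th = 38.46 Ω
I_n = V_th/R_th = 0.1923/38.46 = 0.005 A, and R_n = R_th = 38.46 Ω

Final answer: I_n = 0.005 A, R_n = 38.46 Ω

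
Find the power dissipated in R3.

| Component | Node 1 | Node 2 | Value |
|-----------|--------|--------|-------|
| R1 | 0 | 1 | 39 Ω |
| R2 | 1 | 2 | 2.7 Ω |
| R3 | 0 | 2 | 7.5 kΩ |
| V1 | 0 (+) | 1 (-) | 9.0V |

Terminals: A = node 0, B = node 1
Nodal analysis, taking node 1 as the 0 V reference.
Source V1 fixes V_0 = 9 V.
KCL at each unknown node (sum of currents leaving = 0; resistances in Ω):
  Node 2: (V_2 - 0)/2.7 + (V_2 - 9)/7500 = 0
Collecting terms: 0.3705 × V_2 = 0.0012  =>  V_2 = 0.003239 V
I_R3 = (V_0 - V_2)/R3 = (9 - 0.003239)/7500 = 0.0012 A
P_R3 = I_R3² × R3 = (0.0012)² × 7500 = 0.01079 W

Final answer: 0.01079 W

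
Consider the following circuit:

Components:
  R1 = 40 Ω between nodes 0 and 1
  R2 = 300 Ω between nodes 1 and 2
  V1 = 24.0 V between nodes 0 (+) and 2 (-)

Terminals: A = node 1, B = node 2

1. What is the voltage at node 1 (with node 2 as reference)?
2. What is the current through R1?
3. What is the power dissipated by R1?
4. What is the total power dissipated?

Nodal analysis, taking node 2 as the 0 V reference.
Source V1 fixes V_0 = 24 V.
KCL at each unknown node (sum of currents leaving = 0; resistances in Ω):
  Node 1: (V_1 - 24)/40 + (V_1 - 0)/300 = 0
Collecting terms: 0.02833 × V_1 = 0.6  =>  V_1 = 21.18 V
Part 1:
  Read off the nodal solution: V_1 = 21.18 V
Part 2:
  I_R1 = (V_0 - V_1)/R1 = (24 - 21.18)/40 = 0.07059 A
  Magnitude: I_R1 = 0.07059 A
Part 3:
  I_R1 = (V_0 - V_1)/R1 = (24 - 21.18)/40 = 0.07059 A
  P_R1 = I_R1² × R1 = (0.07059)² × 40 = 0.1993 W
Part 4:
  Power in each resistor, P = (ΔV)²/R:
    P_R1 = (24 - 21.18)²/40 = 0.1993 W
    P_R2 = (21.18 - 0)²/300 = 1.495 W
  P_total = P_R1 + P_R2 = 1.694 W

Final answers:
1. V_1 = 21.18 V
2. I_R1 = 0.07059 A
3. P_R1 = 0.1993 W
4. P_total = 1.694 W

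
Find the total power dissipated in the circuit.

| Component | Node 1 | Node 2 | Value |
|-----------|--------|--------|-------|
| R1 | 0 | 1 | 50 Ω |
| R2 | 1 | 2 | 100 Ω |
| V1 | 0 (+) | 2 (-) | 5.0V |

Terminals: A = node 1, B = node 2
Nodal analysis, taking node 2 as the 0 V reference.
Source V1 fixes V_0 = 5 V.
KCL at each unknown node (sum of currents leaving = 0; resistances in Ω):
  Node 1: (V_1 - 5)/50 + (V_1 - 0)/100 = 0
Collecting terms: 0.03 × V_1 = 0.1  =>  V_1 = 3.333 V
Power in each resistor, P = (ΔV)²/R:
  P_R1 = (5 - 3.333)²/50 = 0.05556 W
  P_R2 = (3.333 - 0)²/100 = 0.1111 W
P_total = P_R1 + P_R2 = 0.1667 W

Final answer: 0.1667 W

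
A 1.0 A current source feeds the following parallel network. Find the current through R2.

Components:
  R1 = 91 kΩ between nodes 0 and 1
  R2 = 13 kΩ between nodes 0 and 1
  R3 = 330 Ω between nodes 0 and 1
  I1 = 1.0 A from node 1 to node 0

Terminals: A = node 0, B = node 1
All resistors sit directly between nodes 0 and 1, so they are in parallel and share one voltage V; the full source current 1 A splits among them.
1/R_par = 1/91000 + 1/13000 + 1/330 = 0.003118 S  =>  R_par = 320.7 Ω
V = I × R_par = 1 × 320.7 = 320.7 V
I_R2 = V/R2 = 320.7/13000 = 0.02467 A

Final answer: 0.02467 A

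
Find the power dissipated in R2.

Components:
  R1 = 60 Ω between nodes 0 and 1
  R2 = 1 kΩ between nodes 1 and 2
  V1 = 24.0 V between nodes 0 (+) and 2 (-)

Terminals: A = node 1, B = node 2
Nodal analysis, taking node 2 as the 0 V reference.
Source V1 fixes V_0 = 24 V.
KCL at each unknown node (sum of currents leaving = 0; resistances in Ω):
  Node 1: (V_1 - 24)/60 + (V_1 - 0)/1000 = 0
Collecting terms: 0.01767 × V_1 = 0.4  =>  V_1 = 22.64 V
I_R2 = (V_1 - V_2)/R2 = (22.64 - 0)/1000 = 0.02264 A
P_R2 = I_R2² × R2 = (0.02264)² × 1000 = 0.5126 W

Final answer: 0.5126 W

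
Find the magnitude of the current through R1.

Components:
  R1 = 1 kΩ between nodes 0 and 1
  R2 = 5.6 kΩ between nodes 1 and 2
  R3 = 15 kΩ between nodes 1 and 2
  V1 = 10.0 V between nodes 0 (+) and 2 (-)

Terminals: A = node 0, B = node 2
Nodal analysis, taking node 2 as the 0 V reference.
Source V1 fixes V_0 = 10 V.
KCL at each unknown node (sum of currents leaving = 0; resistances in Ω):
  Node 1: (V_1 - 10)/1000 + (V_1 - 0)/5600 + (V_1 - 0)/15000 = 0
Collecting terms: 0.001245 × V_1 = 0.01  =>  V_1 = 8.031 V
I_R1 = (V_0 - V_1)/R1 = (10 - 8.031)/1000 = 0.001969 A
|I_R1| = 0.001969 A

Final answer: |I_R1| = 0.001969 A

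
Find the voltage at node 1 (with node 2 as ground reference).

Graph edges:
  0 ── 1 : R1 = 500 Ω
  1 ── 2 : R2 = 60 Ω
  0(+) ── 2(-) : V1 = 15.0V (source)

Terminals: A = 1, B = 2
Nodal analysis, taking node 2 as the 0 V reference.
Source V1 fixes V_0 = 15 V.
KCL at each unknown node (sum of currents leaving = 0; resistances in Ω):
  Node 1: (V_1 - 15)/500 + (V_1 - 0)/60 = 0
Collecting terms: 0.01867 × V_1 = 0.03  =>  V_1 = 1.607 V
The requested potential is V_1 = 1.607 V.

Final answer: V_1 = 1.607 V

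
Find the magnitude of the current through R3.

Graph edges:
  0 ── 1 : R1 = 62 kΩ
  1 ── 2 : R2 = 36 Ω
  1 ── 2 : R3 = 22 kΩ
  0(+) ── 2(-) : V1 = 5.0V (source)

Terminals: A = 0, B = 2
Nodal analysis, taking node 2 as the 0 V reference.
Source V1 fixes V_0 = 5 V.
KCL at each unknown node (sum of currents leaving = 0; resistances in Ω):
  Node 1: (V_1 - 5)/62000 + (V_1 - 0)/36 + (V_1 - 0)/22000 = 0
Collecting terms: 0.02784 × V_1 = 0.00008065  =>  V_1 = 0.002897 V
I_R3 = (V_1 - V_2)/R3 = (0.002897 - 0)/22000 = 0.0000001317 A
|I_R3| = 0.0000001317 A

Final answer: |I_R3| = 1.317e-07 A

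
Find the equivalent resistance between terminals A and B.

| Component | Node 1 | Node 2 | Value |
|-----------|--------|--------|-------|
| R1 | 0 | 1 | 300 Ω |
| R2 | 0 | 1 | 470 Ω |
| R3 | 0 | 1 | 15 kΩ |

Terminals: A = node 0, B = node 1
Reduce the network between node 0 (A) and node 1 (B) by series/parallel combination:
  Rp1 = R1 ‖ R2 ‖ R3 (parallel, all between nodes 0 and 1) = 1/(1/300 + 1/470 + 1/15000) = 180.9 Ω
R_eq = 180.9 Ω

Final answer: 180.9 Ω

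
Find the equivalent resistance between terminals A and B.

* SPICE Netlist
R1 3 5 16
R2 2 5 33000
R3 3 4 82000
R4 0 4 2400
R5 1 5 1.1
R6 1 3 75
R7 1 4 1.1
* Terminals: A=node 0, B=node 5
The network is not a plain series/parallel combination. Inject a 1 A test current into terminal A (node 0) and return it from terminal B (node 5); then R_eq = V_A / (1 A).
Nodal analysis, taking node 5 as the 0 V reference.
Current source I_test pushes 1 A into node 0 and draws it out of node 5.
KCL at each unknown node (sum of currents leaving = 0; resistances in Ω):
  Node 0: (V_0 - V_4)/2400 - 1 = 0
  Node 1: (V_1 - 0)/1.1 + (V_1 - V_3)/75 + (V_1 - V_4)/1.1 = 0
  Node 2: (V_2 - 0)/33000 = 0
  Node 3: (V_3 - V_1)/75 + (V_3 - 0)/16 + (V_3 - V_4)/82000 = 0
  Node 4: (V_4 - V_0)/2400 + (V_4 - V_1)/1.1 + (V_4 - V_3)/82000 = 0
Collecting terms (coefficients in siemens):
  0.0004167·V_0 - 0.0004167·V_4 = 1
  1.832·V_1 - 0.01333·V_3 - 0.9091·V_4 = 0
  0.0000303·V_2 = 0
  0.07585·V_3 - 0.01333·V_1 - 0.0000122·V_4 = 0
  0.9095·V_4 - 0.0004167·V_0 - 0.9091·V_1 - 0.0000122·V_3 = 0
Solving these 5 simultaneous equations (Gaussian elimination) gives:
  V_0 = 2402 V, V_1 = 1.087 V, V_2 = 0 V, V_3 = 0.1914 V
  V_4 = 2.187 V
R_eq = V_0 / 1 A = 2402 Ω = 2.402 kΩ

Final answer: 2.402 kΩ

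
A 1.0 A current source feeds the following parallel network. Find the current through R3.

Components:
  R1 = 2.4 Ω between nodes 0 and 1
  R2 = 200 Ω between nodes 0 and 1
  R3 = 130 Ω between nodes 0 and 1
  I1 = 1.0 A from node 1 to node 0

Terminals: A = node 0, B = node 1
All resistors sit directly between nodes 0 and 1, so they are in parallel and share one voltage V; the full source current 1 A splits among them.
1/R_par = 1/2.4 + 1/200 + 1/130 = 0.4294 S  =>  R_par = 2.329 Ω
V = I × R_par = 1 × 2.329 = 2.329 V
I_R3 = V/R3 = 2.329/130 = 0.01792 A

Final answer: 0.01792 A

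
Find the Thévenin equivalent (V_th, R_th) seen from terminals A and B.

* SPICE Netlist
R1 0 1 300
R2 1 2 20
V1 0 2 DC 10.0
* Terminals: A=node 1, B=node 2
Step 1 — V_th is the open-circuit voltage V_A - V_B (nothing connected across the terminals).
Nodal analysis, taking node 2 as the 0 V reference.
Source V1 fixes V_0 = 10 V.
KCL at each unknown node (sum of currents leaving = 0; resistances in Ω):
  Node 1: (V_1 - 10)/300 + (V_1 - 0)/20 = 0
Collecting terms: 0.05333 × V_1 = 0.03333  =>  V_1 = 0.625 V
V_th = V_1 - V_2 = 0.625 - 0 = 0.625 V
Step 2 — R_th: zero the source — replace V1 by a short circuit (node 2 merges into node 0) — and find the resistance seen between A (node 1) and B (node 0).
Reduce the network between node 1 (A) and node 0 (B) by series/parallel combination:
  Rp1 = R1 ‖ R2 (parallel, both between nodes 0 and 1) = 1/(1/300 + 1/20) = 18.75 Ω
R_th = 18.75 Ω

Final answer: V_th = 0.625 V, R_th = 18.75 Ω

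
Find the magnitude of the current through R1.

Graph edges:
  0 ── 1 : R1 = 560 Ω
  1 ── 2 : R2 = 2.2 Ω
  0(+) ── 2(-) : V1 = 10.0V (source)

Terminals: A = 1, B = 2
Nodal analysis, taking node 2 as the 0 V reference.
Source V1 fixes V_0 = 10 V.
KCL at each unknown node (sum of currents leaving = 0; resistances in Ω):
  Node 1: (V_1 - 10)/560 + (V_1 - 0)/2.2 = 0
Collecting terms: 0.4563 × V_1 = 0.01786  =>  V_1 = 0.03913 V
I_R1 = (V_0 - V_1)/R1 = (10 - 0.03913)/560 = 0.01779 A
|I_R1| = 0.01779 A

Final answer: |I_R1| = 0.01779 A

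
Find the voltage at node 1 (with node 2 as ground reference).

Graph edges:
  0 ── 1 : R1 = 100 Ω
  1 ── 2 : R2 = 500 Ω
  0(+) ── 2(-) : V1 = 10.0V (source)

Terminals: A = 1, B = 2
Nodal analysis, taking node 2 as the 0 V reference.
Source V1 fixes V_0 = 10 V.
KCL at each unknown node (sum of currents leaving = 0; resistances in Ω):
  Node 1: (V_1 - 10)/100 + (V_1 - 0)/500 = 0
Collecting terms: 0.012 × V_1 = 0.1  =>  V_1 = 8.333 V
The requested potential is V_1 = 8.333 V.

Final answer: V_1 = 8.333 V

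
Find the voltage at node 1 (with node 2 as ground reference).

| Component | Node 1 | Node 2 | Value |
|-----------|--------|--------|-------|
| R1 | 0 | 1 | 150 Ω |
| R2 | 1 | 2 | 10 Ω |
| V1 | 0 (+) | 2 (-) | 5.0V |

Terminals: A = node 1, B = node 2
Nodal analysis, taking node 2 as the 0 V reference.
Source V1 fixes V_0 = 5 V.
KCL at each unknown node (sum of currents leaving = 0; resistances in Ω):
  Node 1: (V_1 - 5)/150 + (V_1 - 0)/10 = 0
Collecting terms: 0.1067 × V_1 = 0.03333  =>  V_1 = 0.3125 V
The requested potential is V_1 = 0.3125 V.

Final answer: V_1 = 0.3125 V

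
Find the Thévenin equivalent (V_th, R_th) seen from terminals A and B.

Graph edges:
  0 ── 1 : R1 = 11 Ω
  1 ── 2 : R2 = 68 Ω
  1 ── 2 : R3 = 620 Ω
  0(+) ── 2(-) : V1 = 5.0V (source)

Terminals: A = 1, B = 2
Step 1 — V_th is the open-circuit voltage V_A - V_B (nothing connected across the terminals).
Nodal analysis, taking node 2 as the 0 V reference.
Source V1 fixes V_0 = 5 V.
KCL at each unknown node (sum of currents leaving = 0; resistances in Ω):
  Node 1: (V_1 - 5)/11 + (V_1 - 0)/68 + (V_1 - 0)/620 = 0
Collecting terms: 0.1072 × V_1 = 0.4545  =>  V_1 = 4.239 V
V_th = V_1 - V_2 = 4.239 - 0 = 4.239 V
Step 2 — R_th: zero the source — replace V1 by a short circuit (node 2 merges into node 0) — and find the resistance seen between A (node 1) and B (node 0).
Reduce the network between node 1 (A) and node 0 (B) by series/parallel combination:
  Rp1 = R1 ‖ R2 ‖ R3 (parallel, all between nodes 0 and 1) = 1/(1/11 + 1/68 + 1/620) = 9.326 Ω
R_th = 9.326 Ω

Final answer: V_th = 4.239 V, R_th = 9.326 Ω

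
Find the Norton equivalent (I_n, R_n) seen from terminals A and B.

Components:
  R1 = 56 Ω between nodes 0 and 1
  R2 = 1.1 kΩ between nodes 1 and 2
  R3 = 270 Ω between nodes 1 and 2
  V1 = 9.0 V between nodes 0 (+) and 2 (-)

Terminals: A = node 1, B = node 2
Find the Thévenin equivalent first; then I_n = V_th/R_th and R_n = R_th.
Step 1 — V_th is the open-circuit voltage V_A - V_B (nothing connected across the terminals).
Nodal analysis, taking node 2 as the 0 V reference.
Source V1 fixes V_0 = 9 V.
KCL at each unknown node (sum of currents leaving = 0; resistances in Ω):
  Node 1: (V_1 - 9)/56 + (V_1 - 0)/1100 + (V_1 - 0)/270 = 0
Collecting terms: 0.02247 × V_1 = 0.1607  =>  V_1 = 7.152 V
V_th = V_1 - V_2 = 7.152 - 0 = 7.152 V
Step 2 — R_th: zero the source — replace V1 by a short circuit (node 2 merges into node 0) — and find the resistance seen between A (node 1) and B (node 0).
Reduce the network between node 1 (A) and node 0 (B) by series/parallel combination:
  Rp1 = R1 ‖ R2 ‖ R3 (parallel, all between nodes 0 and 1) = 1/(1/56 + 1/1100 + 1/270) = 44.5 Ω
R_th = 44.5 Ω
I_n = V_th/R_th = 7.152/44.5 = 0.1607 A, and R_n = R_th = 44.5 Ω

Final answer: I_n = 0.1607 A, R_n = 44.5 Ω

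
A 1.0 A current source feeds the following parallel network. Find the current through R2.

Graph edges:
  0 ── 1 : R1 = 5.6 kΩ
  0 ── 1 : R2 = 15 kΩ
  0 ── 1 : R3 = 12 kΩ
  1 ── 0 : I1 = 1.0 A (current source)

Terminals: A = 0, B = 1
All resistors sit directly between nodes 0 and 1, so they are in parallel and share one voltage V; the full source current 1 A splits among them.
1/R_par = 1/5600 + 1/15000 + 1/12000 = 0.0003286 S  =>  R_par = 3043 Ω
V = I × R_par = 1 × 3043 = 3043 V
I_R2 = V/R2 = 3043/15000 = 0.2029 A

Final answer: 0.2029 A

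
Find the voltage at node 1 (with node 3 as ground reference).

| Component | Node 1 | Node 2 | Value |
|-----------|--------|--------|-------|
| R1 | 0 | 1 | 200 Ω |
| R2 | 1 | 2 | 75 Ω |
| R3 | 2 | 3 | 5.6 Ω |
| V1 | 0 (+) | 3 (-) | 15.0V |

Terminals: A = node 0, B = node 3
Nodal analysis, taking node 3 as the 0 V reference.
Source V1 fixes V_0 = 15 V.
KCL at each unknown node (sum of currents leaving = 0; resistances in Ω):
  Node 1: (V_1 - 15)/200 + (V_1 - V_2)/75 = 0
  Node 2: (V_2 - V_1)/75 + (V_2 - 0)/5.6 = 0
Collecting terms (coefficients in siemens):
  0.01833·V_1 - 0.01333·V_2 = 0.075
  0.1919·V_2 - 0.01333·V_1 = 0
Determinant D = (0.01833)(0.1919) - (-0.01333)(-0.01333) = 0.00334
V_1 = [(0.075)(0.1919) - (-0.01333)(0)]/D = 4.309 V
V_2 = [(0.01833)(0) - (0.075)(-0.01333)]/D = 0.2994 V
The requested potential is V_1 = 4.309 V.

Final answer: V_1 = 4.309 V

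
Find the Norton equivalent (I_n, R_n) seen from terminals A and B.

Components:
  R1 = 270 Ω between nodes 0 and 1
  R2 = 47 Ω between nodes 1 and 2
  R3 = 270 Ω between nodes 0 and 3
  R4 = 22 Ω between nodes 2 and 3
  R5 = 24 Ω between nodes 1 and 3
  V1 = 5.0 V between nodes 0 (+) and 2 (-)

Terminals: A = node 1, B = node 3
Find the Thévenin equivalent first; then I_n = V_th/R_th and R_n = R_th.
Step 1 — V_th is the open-circuit voltage V_A - V_B (nothing connected across the terminals).
Nodal analysis, taking node 2 as the 0 V reference.
Source V1 fixes V_0 = 5 V.
KCL at each unknown node (sum of currents leaving = 0; resistances in Ω):
  Node 1: (V_1 - 5)/270 + (V_1 - 0)/47 + (V_1 - V_3)/24 = 0
  Node 3: (V_3 - 5)/270 + (V_3 - 0)/22 + (V_3 - V_1)/24 = 0
Collecting terms (coefficients in siemens):
  0.06665·V_1 - 0.04167·V_3 = 0.01852
  0.09082·V_3 - 0.04167·V_1 = 0.01852
Determinant D = (0.06665)(0.09082) - (-0.04167)(-0.04167) = 0.004317
V_1 = [(0.01852)(0.09082) - (-0.04167)(0.01852)]/D = 0.5683 V
V_3 = [(0.06665)(0.01852) - (0.01852)(-0.04167)]/D = 0.4646 V
V_th = V_1 - V_3 = 0.5683 - 0.4646 = 0.1037 V
Step 2 — R_th: zero the source — replace V1 by a short circuit (node 2 merges into node 0) — and find the resistance seen between A (node 1) and B (node 3).
Reduce the network between node 1 (A) and node 3 (B) by series/parallel combination:
  Rp1 = R1 ‖ R2 (parallel, both between nodes 0 and 1) = 1/(1/270 + 1/47) = 40.03 Ω
  Rp2 = R3 ‖ R4 (parallel, both between nodes 0 and 3) = 1/(1/270 + 1/22) = 20.34 Ω
  Rs1 = Rp1 + Rp2 (series, joined only at node 0) = 40.03 + 20.34 = 60.37 Ω
  Rp3 = R5 ‖ Rs1 (parallel, both between nodes 1 and 3) = 1/(1/24 + 1/60.37) = 17.17 Ω
R_th = 17.17 Ω
I_n = V_th/R_th = 0.1037/17.17 = 0.006039 A, and R_n = R_th = 17.17 Ω

Final answer: I_n = 0.006039 A, R_n = 17.17 Ω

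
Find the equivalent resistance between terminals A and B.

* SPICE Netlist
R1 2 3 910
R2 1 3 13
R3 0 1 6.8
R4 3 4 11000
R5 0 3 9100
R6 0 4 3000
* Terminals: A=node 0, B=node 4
Reduce the network between node 0 (A) and node 4 (B) by series/parallel combination:
  Rs1 = R3 + R2 (series, joined only at node 1) = 6.8 + 13 = 19.8 Ω
  Rp1 = R5 ‖ Rs1 (parallel, both between nodes 0 and 3) = 1/(1/9100 + 1/19.8) = 19.76 Ω
  R1 touches the rest of the network only at node 3 (its other end, node 2, goes nowhere), so no current can flow through it — remove it.
  Rs2 = R4 + Rp1 (series, joined only at node 3) = 11000 + 19.76 = 11020 Ω
  Rp2 = R6 ‖ Rs2 (parallel, both between nodes 0 and 4) = 1/(1/3000 + 1/11020) = 2358 Ω
R_eq = 2.358 kΩ

Final answer: 2.358 kΩ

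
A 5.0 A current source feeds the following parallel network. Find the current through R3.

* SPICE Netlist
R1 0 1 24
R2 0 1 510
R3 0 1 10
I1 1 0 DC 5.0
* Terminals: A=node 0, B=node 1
All resistors sit directly between nodes 0 and 1, so they are in parallel and share one voltage V; the full source current 5 A splits among them.
1/R_par = 1/24 + 1/510 + 1/10 = 0.1436 S  =>  R_par = 6.962 Ω
V = I × R_par = 5 × 6.962 = 34.81 V
I_R3 = V/R3 = 34.81/10 = 3.481 A

Final answer: 3.481 A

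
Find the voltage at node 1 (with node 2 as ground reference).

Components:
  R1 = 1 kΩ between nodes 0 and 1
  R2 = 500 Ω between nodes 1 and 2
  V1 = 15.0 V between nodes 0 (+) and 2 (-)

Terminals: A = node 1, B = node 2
Nodal analysis, taking node 2 as the 0 V reference.
Source V1 fixes V_0 = 15 V.
KCL at each unknown node (sum of currents leaving = 0; resistances in Ω):
  Node 1: (V_1 - 15)/1000 + (V_1 - 0)/500 = 0
Collecting terms: 0.003 × V_1 = 0.015  =>  V_1 = 5 V
The requested potential is V_1 = 5 V.

Final answer: V_1 = 5 V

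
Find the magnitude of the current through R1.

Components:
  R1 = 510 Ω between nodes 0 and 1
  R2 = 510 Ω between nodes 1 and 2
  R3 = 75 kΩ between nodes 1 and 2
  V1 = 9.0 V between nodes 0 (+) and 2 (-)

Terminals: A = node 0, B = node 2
Nodal analysis, taking node 2 as the 0 V reference.
Source V1 fixes V_0 = 9 V.
KCL at each unknown node (sum of currents leaving = 0; resistances in Ω):
  Node 1: (V_1 - 9)/510 + (V_1 - 0)/510 + (V_1 - 0)/75000 = 0
Collecting terms: 0.003935 × V_1 = 0.01765  =>  V_1 = 4.485 V
I_R1 = (V_0 - V_1)/R1 = (9 - 4.485)/510 = 0.008853 A
|I_R1| = 0.008853 A

Final answer: |I_R1| = 0.008853 A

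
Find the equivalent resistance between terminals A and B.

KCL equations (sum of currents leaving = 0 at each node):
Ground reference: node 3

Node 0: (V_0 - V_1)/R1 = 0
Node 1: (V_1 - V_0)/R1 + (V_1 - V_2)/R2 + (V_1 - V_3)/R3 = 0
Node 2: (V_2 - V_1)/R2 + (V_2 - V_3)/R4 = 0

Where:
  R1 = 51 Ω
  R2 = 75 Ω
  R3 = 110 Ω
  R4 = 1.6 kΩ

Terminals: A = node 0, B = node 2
Reduce the network between node 0 (A) and node 2 (B) by series/parallel combination:
  Rs1 = R3 + R4 (series, joined only at node 3) = 110 + 1600 = 1710 Ω
  Rp1 = R2 ‖ Rs1 (parallel, both between nodes 1 and 2) = 1/(1/75 + 1/1710) = 71.85 Ω
  Rs2 = R1 + Rp1 (series, joined only at node 1) = 51 + 71.85 = 122.8 Ω
R_eq = 122.8 Ω

Final answer: 122.8 Ω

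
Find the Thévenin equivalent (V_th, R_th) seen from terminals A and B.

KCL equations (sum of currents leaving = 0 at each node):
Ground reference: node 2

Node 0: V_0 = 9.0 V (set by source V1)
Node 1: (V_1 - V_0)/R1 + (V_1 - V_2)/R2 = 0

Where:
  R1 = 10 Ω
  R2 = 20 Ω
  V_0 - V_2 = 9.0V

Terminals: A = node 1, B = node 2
Step 1 — V_th is the open-circuit voltage V_A - V_B (nothing connected across the terminals).
Nodal analysis, taking node 2 as the 0 V reference.
Source V1 fixes V_0 = 9 V.
KCL at each unknown node (sum of currents leaving = 0; resistances in Ω):
  Node 1: (V_1 - 9)/10 + (V_1 - 0)/20 = 0
Collecting terms: 0.15 × V_1 = 0.9  =>  V_1 = 6 V
V_th = V_1 - V_2 = 6 - 0 = 6 V
Step 2 — R_th: zero the source — replace V1 by a short circuit (node 2 merges into node 0) — and find the resistance seen between A (node 1) and B (node 0).
Reduce the network between node 1 (A) and node 0 (B) by series/parallel combination:
  Rp1 = R1 ‖ R2 (parallel, both between nodes 0 and 1) = 1/(1/10 + 1/20) = 6.667 Ω
R_th = 6.667 Ω

Final answer: V_th = 6 V, R_th = 6.667 Ω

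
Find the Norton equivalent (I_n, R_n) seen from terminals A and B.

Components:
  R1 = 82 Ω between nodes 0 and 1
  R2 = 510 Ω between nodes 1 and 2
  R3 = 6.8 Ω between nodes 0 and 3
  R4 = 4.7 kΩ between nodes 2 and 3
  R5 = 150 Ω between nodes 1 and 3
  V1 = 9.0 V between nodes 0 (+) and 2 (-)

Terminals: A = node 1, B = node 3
Find the Thévenin equivalent first; then I_n = V_th/R_th and R_n = R_th.
Step 1 — V_th is the open-circuit voltage V_A - V_B (nothing connected across the terminals).
Nodal analysis, taking node 2 as the 0 V reference.
Source V1 fixes V_0 = 9 V.
KCL at each unknown node (sum of currents leaving = 0; resistances in Ω):
  Node 1: (V_1 - 9)/82 + (V_1 - 0)/510 + (V_1 - V_3)/150 = 0
  Node 3: (V_3 - 9)/6.8 + (V_3 - 0)/4700 + (V_3 - V_1)/150 = 0
Collecting terms (coefficients in siemens):
  0.02082·V_1 - 0.006667·V_3 = 0.1098
  0.1539·V_3 - 0.006667·V_1 = 1.324
Determinant D = (0.02082)(0.1539) - (-0.006667)(-0.006667) = 0.003161
V_1 = [(0.1098)(0.1539) - (-0.006667)(1.324)]/D = 8.137 V
V_3 = [(0.02082)(1.324) - (0.1098)(-0.006667)]/D = 8.95 V
V_th = V_1 - V_3 = 8.137 - 8.95 = -0.8136 V
Step 2 — R_th: zero the source — replace V1 by a short circuit (node 2 merges into node 0) — and find the resistance seen between A (node 1) and B (node 3).
Reduce the network between node 1 (A) and node 3 (B) by series/parallel combination:
  Rp1 = R1 ‖ R2 (parallel, both between nodes 0 and 1) = 1/(1/82 + 1/510) = 70.64 Ω
  Rp2 = R3 ‖ R4 (parallel, both between nodes 0 and 3) = 1/(1/6.8 + 1/4700) = 6.79 Ω
  Rs1 = Rp1 + Rp2 (series, joined only at node 0) = 70.64 + 6.79 = 77.43 Ω
  Rp3 = R5 ‖ Rs1 (parallel, both between nodes 1 and 3) = 1/(1/150 + 1/77.43) = 51.07 Ω
R_th = 51.07 Ω
I_n = V_th/R_th = -0.8136/51.07 = -0.01593 A, and R_n = R_th = 51.07 Ω

Final answer: I_n = -0.01593 A, R_n = 51.07 Ω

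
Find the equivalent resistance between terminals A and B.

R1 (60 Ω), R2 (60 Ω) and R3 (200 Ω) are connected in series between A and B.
Reduce the network between node 0 (A) and node 3 (B) by series/parallel combination:
  Rs1 = R1 + R2 (series, joined only at node 1) = 60 + 60 = 120 Ω
  Rs2 = R3 + Rs1 (series, joined only at node 2) = 200 + 120 = 320 Ω
R_eq = 320 Ω

Final answer: 320 Ω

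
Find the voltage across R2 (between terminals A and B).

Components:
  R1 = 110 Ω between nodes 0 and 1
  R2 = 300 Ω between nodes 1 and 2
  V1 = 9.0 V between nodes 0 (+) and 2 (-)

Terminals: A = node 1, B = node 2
R1 and R2 are in series across V1 (node 0 → node 1 → node 2), and the output A–B is taken across R2, so this is a voltage divider.
Series current: I = V1/(R1 + R2) = 9/(110 + 300) = 9/410 = 0.02195 A
V_R2 = I × R2 = V1 × R2/(R1 + R2) = 9 × 300/410 = 6.585 V

Final answer: 6.585 V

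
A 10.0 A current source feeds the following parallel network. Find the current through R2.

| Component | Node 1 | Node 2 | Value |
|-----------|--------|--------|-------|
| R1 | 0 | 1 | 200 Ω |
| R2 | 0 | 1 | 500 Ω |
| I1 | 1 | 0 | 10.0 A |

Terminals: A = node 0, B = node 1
All resistors sit directly between nodes 0 and 1, so they are in parallel and share one voltage V; the full source current 10 A splits among them.
1/R_par = 1/200 + 1/500 = 0.007 S  =>  R_par = 142.9 Ω
V = I × R_par = 10 × 142.9 = 1429 V
I_R2 = V/R2 = 1429/500 = 2.857 A

Final answer: 2.857 A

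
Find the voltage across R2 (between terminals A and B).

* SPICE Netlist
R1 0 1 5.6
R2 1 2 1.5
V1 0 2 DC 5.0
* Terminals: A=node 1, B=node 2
R1 and R2 are in series across V1 (node 0 → node 1 → node 2), and the output A–B is taken across R2, so this is a voltage divider.
Series current: I = V1/(R1 + R2) = 5/(5.6 + 1.5) = 5/7.1 = 0.7042 A
V_R2 = I × R2 = V1 × R2/(R1 + R2) = 5 × 1.5/7.1 = 1.056 V

Final answer: 1.056 V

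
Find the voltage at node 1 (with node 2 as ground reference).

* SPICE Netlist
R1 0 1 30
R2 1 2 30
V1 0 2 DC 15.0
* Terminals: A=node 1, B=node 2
Nodal analysis, taking node 2 as the 0 V reference.
Source V1 fixes V_0 = 15 V.
KCL at each unknown node (sum of currents leaving = 0; resistances in Ω):
  Node 1: (V_1 - 15)/30 + (V_1 - 0)/30 = 0
Collecting terms: 0.06667 × V_1 = 0.5  =>  V_1 = 7.5 V
The requested potential is V_1 = 7.5 V.

Final answer: V_1 = 7.5 V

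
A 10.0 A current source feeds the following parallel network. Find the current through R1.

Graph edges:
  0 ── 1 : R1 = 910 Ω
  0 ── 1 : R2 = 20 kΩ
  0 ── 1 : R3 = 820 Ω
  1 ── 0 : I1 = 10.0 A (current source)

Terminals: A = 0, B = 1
All resistors sit directly between nodes 0 and 1, so they are in parallel and share one voltage V; the full source current 10 A splits among them.
1/R_par = 1/910 + 1/20000 + 1/820 = 0.002368 S  =>  R_par = 422.2 Ω
V = I × R_par = 10 × 422.2 = 4222 V
I_R1 = V/R1 = 4222/910 = 4.64 A

Final answer: 4.64 A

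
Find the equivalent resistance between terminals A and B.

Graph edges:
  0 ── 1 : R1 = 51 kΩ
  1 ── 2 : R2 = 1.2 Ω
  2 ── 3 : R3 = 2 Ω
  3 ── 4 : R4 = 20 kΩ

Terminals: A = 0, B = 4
Reduce the network between node 0 (A) and node 4 (B) by series/parallel combination:
  Rs1 = R1 + R2 (series, joined only at node 1) = 51000 + 1.2 = 51000 Ω
  Rs2 = R3 + Rs1 (series, joined only at node 2) = 2 + 51000 = 51000 Ω
  Rs3 = R4 + Rs2 (series, joined only at node 3) = 20000 + 51000 = 71000 Ω
R_eq = 71 kΩ

Final answer: 71 kΩ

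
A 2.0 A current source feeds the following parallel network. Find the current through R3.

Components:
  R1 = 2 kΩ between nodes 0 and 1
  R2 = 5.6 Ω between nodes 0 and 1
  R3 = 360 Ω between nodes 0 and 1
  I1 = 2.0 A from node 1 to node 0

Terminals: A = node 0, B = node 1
All resistors sit directly between nodes 0 and 1, so they are in parallel and share one voltage V; the full source current 2 A splits among them.
1/R_par = 1/2000 + 1/5.6 + 1/360 = 0.1818 S  =>  R_par = 5.499 Ω
V = I × R_par = 2 × 5.499 = 11 V
I_R3 = V/R3 = 11/360 = 0.03055 A

Final answer: 0.03055 A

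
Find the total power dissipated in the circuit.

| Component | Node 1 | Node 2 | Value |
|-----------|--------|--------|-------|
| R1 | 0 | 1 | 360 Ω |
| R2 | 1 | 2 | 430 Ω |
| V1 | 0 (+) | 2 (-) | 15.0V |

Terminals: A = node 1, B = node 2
Nodal analysis, taking node 2 as the 0 V reference.
Source V1 fixes V_0 = 15 V.
KCL at each unknown node (sum of currents leaving = 0; resistances in Ω):
  Node 1: (V_1 - 15)/360 + (V_1 - 0)/430 = 0
Collecting terms: 0.005103 × V_1 = 0.04167  =>  V_1 = 8.165 V
Power in each resistor, P = (ΔV)²/R:
  P_R1 = (15 - 8.165)²/360 = 0.1298 W
  P_R2 = (8.165 - 0)²/430 = 0.155 W
P_total = P_R1 + P_R2 = 0.2848 W

Final answer: 0.2848 W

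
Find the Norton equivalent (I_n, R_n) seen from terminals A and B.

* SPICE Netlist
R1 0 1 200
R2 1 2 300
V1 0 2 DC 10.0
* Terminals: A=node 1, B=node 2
Find the Thévenin equivalent first; then I_n = V_th/R_th and R_n = R_th.
Step 1 — V_th is the open-circuit voltage V_A - V_B (nothing connected across the terminals).
Nodal analysis, taking node 2 as the 0 V reference.
Source V1 fixes V_0 = 10 V.
KCL at each unknown node (sum of currents leaving = 0; resistances in Ω):
  Node 1: (V_1 - 10)/200 + (V_1 - 0)/300 = 0
Collecting terms: 0.008333 × V_1 = 0.05  =>  V_1 = 6 V
V_th = V_1 - V_2 = 6 - 0 = 6 V
Step 2 — R_th: zero the source — replace V1 by a short circuit (node 2 merges into node 0) — and find the resistance seen between A (node 1) and B (node 0).
Reduce the network between node 1 (A) and node 0 (B) by series/parallel combination:
  Rp1 = R1 ‖ R2 (parallel, both between nodes 0 and 1) = 1/(1/200 + 1/300) = 120 Ω
R_th = 120 Ω
I_n = V_th/R_th = 6/120 = 0.05 A, and R_n = R_th = 120 Ω

Final answer: I_n = 0.05 A, R_n = 120 Ω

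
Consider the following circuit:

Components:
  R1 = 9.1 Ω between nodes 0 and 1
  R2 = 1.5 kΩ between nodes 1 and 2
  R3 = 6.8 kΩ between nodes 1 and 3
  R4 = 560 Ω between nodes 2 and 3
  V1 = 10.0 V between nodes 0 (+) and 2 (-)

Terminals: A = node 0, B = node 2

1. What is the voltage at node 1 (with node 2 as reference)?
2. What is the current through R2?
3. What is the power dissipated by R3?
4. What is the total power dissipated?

Nodal analysis, taking node 2 as the 0 V reference.
Source V1 fixes V_0 = 10 V.
KCL at each unknown node (sum of currents leaving = 0; resistances in Ω):
  Node 1: (V_1 - 10)/9.1 + (V_1 - 0)/1500 + (V_1 - V_3)/6800 = 0
  Node 3: (V_3 - V_1)/6800 + (V_3 - 0)/560 = 0
Collecting terms (coefficients in siemens):
  0.1107·V_1 - 0.0001471·V_3 = 1.099
  0.001933·V_3 - 0.0001471·V_1 = 0
Determinant D = (0.1107)(0.001933) - (-0.0001471)(-0.0001471) = 0.0002139
V_1 = [(1.099)(0.001933) - (-0.0001471)(0)]/D = 9.927 V
V_3 = [(0.1107)(0) - (1.099)(-0.0001471)]/D = 0.7554 V
Part 1:
  Read off the nodal solution: V_1 = 9.927 V
Part 2:
  I_R2 = (V_1 - V_2)/R2 = (9.927 - 0)/1500 = 0.006618 A
  Magnitude: I_R2 = 0.006618 A
Part 3:
  I_R3 = (V_1 - V_3)/R3 = (9.927 - 0.7554)/6800 = 0.001349 A
  P_R3 = I_R3² × R3 = (0.001349)² × 6800 = 0.01237 W
Part 4:
  Power in each resistor, P = (ΔV)²/R:
    P_R1 = (10 - 9.927)²/9.1 = 0.0005776 W
    P_R2 = (9.927 - 0)²/1500 = 0.0657 W
    P_R3 = (9.927 - 0.7554)²/6800 = 0.01237 W
    P_R4 = (0 - 0.7554)²/560 = 0.001019 W
  P_total = P_R1 + P_R2 + P_R3 + P_R4 = 0.07967 W

Final answers:
1. V_1 = 9.927 V
2. I_R2 = 0.006618 A
3. P_R3 = 0.01237 W
4. P_total = 0.07967 W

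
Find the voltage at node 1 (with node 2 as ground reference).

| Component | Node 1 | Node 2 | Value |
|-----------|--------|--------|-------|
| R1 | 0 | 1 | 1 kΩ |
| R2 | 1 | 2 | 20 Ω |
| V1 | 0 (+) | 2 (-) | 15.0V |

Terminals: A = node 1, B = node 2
Nodal analysis, taking node 2 as the 0 V reference.
Source V1 fixes V_0 = 15 V.
KCL at each unknown node (sum of currents leaving = 0; resistances in Ω):
  Node 1: (V_1 - 15)/1000 + (V_1 - 0)/20 = 0
Collecting terms: 0.051 × V_1 = 0.015  =>  V_1 = 0.2941 V
The requested potential is V_1 = 0.2941 V.

Final answer: V_1 = 0.2941 V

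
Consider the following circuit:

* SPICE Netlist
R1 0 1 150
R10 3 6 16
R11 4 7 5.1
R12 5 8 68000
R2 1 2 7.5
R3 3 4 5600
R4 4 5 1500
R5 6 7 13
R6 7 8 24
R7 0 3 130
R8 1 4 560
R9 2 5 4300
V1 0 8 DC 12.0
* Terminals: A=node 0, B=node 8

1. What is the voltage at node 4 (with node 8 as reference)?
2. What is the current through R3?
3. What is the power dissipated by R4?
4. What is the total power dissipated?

Nodal analysis, taking node 8 as the 0 V reference.
Source V1 fixes V_0 = 12 V.
KCL at each unknown node (sum of currents leaving = 0; resistances in Ω):
  Node 1: (V_1 - 12)/150 + (V_1 - V_2)/7.5 + (V_1 - V_4)/560 = 0
  Node 2: (V_2 - V_1)/7.5 + (V_2 - V_5)/4300 = 0
  Node 3: (V_3 - V_4)/5600 + (V_3 - 12)/130 + (V_3 - V_6)/16 = 0
  Node 4: (V_4 - V_3)/5600 + (V_4 - V_5)/1500 + (V_4 - V_1)/560 + (V_4 - V_7)/5.1 = 0
  Node 5: (V_5 - V_4)/1500 + (V_5 - V_2)/4300 + (V_5 - 0)/68000 = 0
  Node 6: (V_6 - V_7)/13 + (V_6 - V_3)/16 = 0
  Node 7: (V_7 - V_6)/13 + (V_7 - 0)/24 + (V_7 - V_4)/5.1 = 0
Collecting terms (coefficients in siemens):
  0.1418·V_1 - 0.1333·V_2 - 0.001786·V_4 = 0.08
  0.1336·V_2 - 0.1333·V_1 - 0.0002326·V_5 = 0
  0.07037·V_3 - 0.0001786·V_4 - 0.0625·V_6 = 0.09231
  0.1987·V_4 - 0.001786·V_1 - 0.0001786·V_3 - 0.0006667·V_5 - 0.1961·V_7 = 0
  0.0009139·V_5 - 0.0002326·V_2 - 0.0006667·V_4 = 0
  0.1394·V_6 - 0.0625·V_3 - 0.07692·V_7 = 0
  0.3147·V_7 - 0.1961·V_4 - 0.07692·V_6 = 0
Solving these 7 simultaneous equations (Gaussian elimination) gives:
  V_1 = 9.721 V, V_2 = 9.711 V, V_3 = 3.727 V, V_4 = 1.969 V
  V_5 = 3.908 V, V_6 = 2.714 V, V_7 = 1.891 V
Part 1:
  Read off the nodal solution: V_4 = 1.969 V
Part 2:
  I_R3 = (V_3 - V_4)/R3 = (3.727 - 1.969)/5600 = 0.0003139 A
  Magnitude: I_R3 = 0.0003139 A
Part 3:
  I_R4 = (V_4 - V_5)/R4 = (1.969 - 3.908)/1500 = -0.001292 A
  P_R4 = I_R4² × R4 = (-0.001292)² × 1500 = 0.002505 W
Part 4:
  Power in each resistor, P = (ΔV)²/R:
    P_R1 = (12 - 9.721)²/150 = 0.03462 W
    P_R2 = (9.721 - 9.711)²/7.5 = 0.00001366 W
    P_R3 = (3.727 - 1.969)²/5600 = 0.0005517 W
    P_R4 = (1.969 - 3.908)²/1500 = 0.002505 W
    P_R5 = (2.714 - 1.891)²/13 = 0.05213 W
    P_R6 = (1.891 - 0)²/24 = 0.1489 W
    P_R7 = (12 - 3.727)²/130 = 0.5265 W
    P_R8 = (9.721 - 1.969)²/560 = 0.1073 W
    P_R9 = (9.711 - 3.908)²/4300 = 0.007833 W
    P_R10 = (3.727 - 2.714)²/16 = 0.06416 W
    P_R11 = (1.969 - 1.891)²/5.1 = 0.001217 W
    P_R12 = (3.908 - 0)²/68000 = 0.0002245 W
  P_total = P_R1 + P_R2 + P_R3 + P_R4 + P_R5 + P_R6 + P_R7 + P_R8 + P_R9 + P_R10 + P_R11 + P_R12 = 0.946 W

Final answers:
1. V_4 = 1.969 V
2. I_R3 = 0.0003139 A
3. P_R4 = 0.002505 W
4. P_total = 0.946 W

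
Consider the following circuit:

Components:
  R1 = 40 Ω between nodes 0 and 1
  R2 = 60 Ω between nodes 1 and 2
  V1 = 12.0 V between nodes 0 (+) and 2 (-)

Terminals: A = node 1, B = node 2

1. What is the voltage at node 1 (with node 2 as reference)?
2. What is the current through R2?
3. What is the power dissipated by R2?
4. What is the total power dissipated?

Nodal analysis, taking node 2 as the 0 V reference.
Source V1 fixes V_0 = 12 V.
KCL at each unknown node (sum of currents leaving = 0; resistances in Ω):
  Node 1: (V_1 - 12)/40 + (V_1 - 0)/60 = 0
Collecting terms: 0.04167 × V_1 = 0.3  =>  V_1 = 7.2 V
Part 1:
  Read off the nodal solution: V_1 = 7.2 V
Part 2:
  I_R2 = (V_1 - V_2)/R2 = (7.2 - 0)/60 = 0.12 A
  Magnitude: I_R2 = 0.12 A
Part 3:
  I_R2 = (V_1 - V_2)/R2 = (7.2 - 0)/60 = 0.12 A
  P_R2 = I_R2² × R2 = (0.12)² × 60 = 0.864 W
Part 4:
  Power in each resistor, P = (ΔV)²/R:
    P_R1 = (12 - 7.2)²/40 = 0.576 W
    P_R2 = (7.2 - 0)²/60 = 0.864 W
  P_total = P_R1 + P_R2 = 1.44 W

Final answers:
1. V_1 = 7.2 V
2. I_R2 = 0.12 A
3. P_R2 = 0.864 W
4. P_total = 1.44 W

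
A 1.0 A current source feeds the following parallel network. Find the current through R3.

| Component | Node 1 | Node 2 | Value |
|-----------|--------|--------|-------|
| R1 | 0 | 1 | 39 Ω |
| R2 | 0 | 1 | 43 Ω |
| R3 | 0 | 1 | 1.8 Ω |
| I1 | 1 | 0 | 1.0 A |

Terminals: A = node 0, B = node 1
All resistors sit directly between nodes 0 and 1, so they are in parallel and share one voltage V; the full source current 1 A splits among them.
1/R_par = 1/39 + 1/43 + 1/1.8 = 0.6045 S  =>  R_par = 1.654 Ω
V = I × R_par = 1 × 1.654 = 1.654 V
I_R3 = V/R3 = 1.654/1.8 = 0.9191 A

Final answer: 0.9191 A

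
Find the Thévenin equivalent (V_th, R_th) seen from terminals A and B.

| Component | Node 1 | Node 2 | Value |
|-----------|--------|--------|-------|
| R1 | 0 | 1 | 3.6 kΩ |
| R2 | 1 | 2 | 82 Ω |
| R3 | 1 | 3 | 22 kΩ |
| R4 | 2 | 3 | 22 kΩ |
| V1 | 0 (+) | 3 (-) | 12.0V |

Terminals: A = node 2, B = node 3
Step 1 — V_th is the open-circuit voltage V_A - V_B (nothing connected across the terminals).
Nodal analysis, taking node 3 as the 0 V reference.
Source V1 fixes V_0 = 12 V.
KCL at each unknown node (sum of currents leaving = 0; resistances in Ω):
  Node 1: (V_1 - 12)/3600 + (V_1 - V_2)/82 + (V_1 - 0)/22000 = 0
  Node 2: (V_2 - V_1)/82 + (V_2 - 0)/22000 = 0
Collecting terms (coefficients in siemens):
  0.01252·V_1 - 0.0122·V_2 = 0.003333
  0.01224·V_2 - 0.0122·V_1 = 0
Determinant D = (0.01252)(0.01224) - (-0.0122)(-0.0122) = 0.000004511
V_1 = [(0.003333)(0.01224) - (-0.0122)(0)]/D = 9.045 V
V_2 = [(0.01252)(0) - (0.003333)(-0.0122)]/D = 9.012 V
V_th = V_2 - V_3 = 9.012 - 0 = 9.012 V
Step 2 — R_th: zero the source — replace V1 by a short circuit (node 3 merges into node 0) — and find the resistance seen between A (node 2) and B (node 0).
Reduce the network between node 2 (A) and node 0 (B) by series/parallel combination:
  Rp1 = R1 ‖ R3 (parallel, both between nodes 0 and 1) = 1/(1/3600 + 1/22000) = 3094 Ω
  Rs1 = R2 + Rp1 (series, joined only at node 1) = 82 + 3094 = 3176 Ω
  Rp2 = R4 ‖ Rs1 (parallel, both between nodes 0 and 2) = 1/(1/22000 + 1/3176) = 2775 Ω
R_th = 2.775 kΩ

Final answer: V_th = 9.012 V, R_th = 2.775 kΩ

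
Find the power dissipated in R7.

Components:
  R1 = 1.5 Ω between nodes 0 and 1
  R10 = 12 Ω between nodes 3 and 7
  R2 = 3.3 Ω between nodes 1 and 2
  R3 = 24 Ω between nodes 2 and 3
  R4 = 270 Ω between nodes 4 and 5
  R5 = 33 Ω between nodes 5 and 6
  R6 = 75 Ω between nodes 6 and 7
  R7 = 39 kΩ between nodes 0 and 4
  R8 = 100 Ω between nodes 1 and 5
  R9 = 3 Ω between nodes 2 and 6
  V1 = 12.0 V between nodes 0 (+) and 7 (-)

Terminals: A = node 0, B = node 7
Nodal analysis, taking node 7 as the 0 V reference.
Source V1 fixes V_0 = 12 V.
KCL at each unknown node (sum of currents leaving = 0; resistances in Ω):
  Node 1: (V_1 - 12)/1.5 + (V_1 - V_2)/3.3 + (V_1 - V_5)/100 = 0
  Node 2: (V_2 - V_1)/3.3 + (V_2 - V_3)/24 + (V_2 - V_6)/3 = 0
  Node 3: (V_3 - V_2)/24 + (V_3 - 0)/12 = 0
  Node 4: (V_4 - V_5)/270 + (V_4 - 12)/39000 = 0
  Node 5: (V_5 - V_4)/270 + (V_5 - V_6)/33 + (V_5 - V_1)/100 = 0
  Node 6: (V_6 - V_5)/33 + (V_6 - 0)/75 + (V_6 - V_2)/3 = 0
Collecting terms (coefficients in siemens):
  0.9797·V_1 - 0.303·V_2 - 0.01·V_5 = 8
  0.678·V_2 - 0.303·V_1 - 0.04167·V_3 - 0.3333·V_6 = 0
  0.125·V_3 - 0.04167·V_2 = 0
  0.003729·V_4 - 0.003704·V_5 = 0.0003077
  0.04401·V_5 - 0.01·V_1 - 0.003704·V_4 - 0.0303·V_6 = 0
  0.377·V_6 - 0.3333·V_2 - 0.0303·V_5 = 0
Solving these 6 simultaneous equations (Gaussian elimination) gives:
  V_1 = 11.39 V, V_2 = 10.08 V, V_3 = 3.359 V, V_4 = 10.15 V
  V_5 = 10.14 V, V_6 = 9.724 V
I_R7 = (V_0 - V_4)/R7 = (12 - 10.15)/39000 = 0.00004742 A
P_R7 = I_R7² × R7 = (0.00004742)² × 39000 = 0.00008771 W

Final answer: 8.771e-05 W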